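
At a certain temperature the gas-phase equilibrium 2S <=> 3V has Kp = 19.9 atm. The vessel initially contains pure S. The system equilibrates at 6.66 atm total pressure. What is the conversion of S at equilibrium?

X = 0.583

Take 1 mol S as basis and let X be its fractional conversion, so ξ = 0.5X.
Moles: n_S = 1 − X; n_V = 1.5X.
Total moles n_T = 1 + 0.5X.
y_i = n_i/n_T, p_i = y_i·P. Kp = p_V^3 / (p_S^2).
This yields a degree-3 equation in X; solving on (0,1), X = 0.583.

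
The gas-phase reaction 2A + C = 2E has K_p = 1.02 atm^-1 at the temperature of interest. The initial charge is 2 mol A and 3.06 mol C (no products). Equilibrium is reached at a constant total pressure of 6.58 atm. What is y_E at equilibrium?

y_E = 0.298

Basis: 2 mol A initially; let X = conversion of A. Extent ξ = X.
At extent ξ: n_A = 2 − 2X; n_C = 3.06 − X; n_E = 2X.
Summing: n_T = 5.06 − X.
With p_i = (n_i/n_T)P, K_p = p_E^2 / (p_A^2 p_C).
Setting this equal to 1.02 atm^-1 and taking the physical root (0 < X < 1) gives X = 0.657.
Then n_E = 1.31, n_T = 4.4, so y_E = 0.298.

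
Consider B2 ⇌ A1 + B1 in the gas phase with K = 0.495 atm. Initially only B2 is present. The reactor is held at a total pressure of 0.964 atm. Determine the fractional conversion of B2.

X = 0.582

Let X = conversion of B2 (basis 1 mol B2); extent of reaction ξ = X.
At extent ξ: n_B2 = 1 − X; n_A1 = X; n_B1 = X.
Summing: n_T = 1 + X.
y_i = n_i/n_T, p_i = y_i·P. K = p_A1 p_B1 / (p_B2).
This yields a degree-2 equation in X; solving on (0,1), X = 0.582.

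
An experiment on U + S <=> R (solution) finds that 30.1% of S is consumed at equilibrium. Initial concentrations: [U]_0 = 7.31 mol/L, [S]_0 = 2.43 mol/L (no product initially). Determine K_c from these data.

Let X = conversion of S.
Concentrations: [U] = 7.31 − 2.43X; [S] = 2.43 − 2.43X; [R] = 2.43X.
At X = 0.301: [U] = 6.58, [S] = 1.7, [R] = 0.731.
K_c = [R] / ([U] [S]) = 0.0655 L/mol.

K_c = 0.0655 L/mol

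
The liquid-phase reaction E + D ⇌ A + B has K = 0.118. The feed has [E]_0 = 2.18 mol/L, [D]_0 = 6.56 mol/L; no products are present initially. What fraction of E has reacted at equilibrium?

X = 0.421

Let X = conversion of E; extent ξ = 2.18·X mol/L.
Concentrations: [E] = 2.18 − 2.18X; [D] = 6.56 − 2.18X; [A] = 2.18X; [B] = 2.18X.
K = [A] [B] / ([E] [D]).
Solving K = 0.118 for X ∈ (0,1): X = 0.421.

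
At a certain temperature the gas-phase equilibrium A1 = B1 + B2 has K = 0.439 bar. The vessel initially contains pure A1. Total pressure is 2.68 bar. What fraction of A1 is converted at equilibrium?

Basis: 1 mol A1 initially; let X = conversion of A1. Extent ξ = X.
Moles: n_A1 = 1 − X; n_B1 = X; n_B2 = X.
n_T = Σnᵢ = 1 + X.
Mole fractions y_i = n_i/n_T; K = p_B1 p_B2 / (p_A1) with p_i = y_i·P.
Substituting and setting equal to 0.439 bar gives a polynomial in X; the root in (0,1) is X = 0.375.

X = 0.375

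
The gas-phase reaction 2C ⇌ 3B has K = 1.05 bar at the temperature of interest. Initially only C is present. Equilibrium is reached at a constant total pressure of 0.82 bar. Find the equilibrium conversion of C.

Let X = conversion of C (basis 1 mol C); extent of reaction ξ = 0.5X.
Moles: n_C = 1 − X; n_B = 1.5X.
n_T = Σnᵢ = 1 + 0.5X.
With p_i = (n_i/n_T)P, K = p_B^3 / (p_C^2).
Equating to 1.05 bar and solving on 0 < X < 1: X = 0.494.

X = 0.494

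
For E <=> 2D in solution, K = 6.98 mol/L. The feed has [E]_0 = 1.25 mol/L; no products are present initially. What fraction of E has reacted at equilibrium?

Let X = conversion of E; extent ξ = 1.25·X mol/L.
Concentrations: [E] = 1.25 − 1.25X; [D] = 2.5X.
K = [D]^2 / ([E]).
Equating to 6.98 mol/L: the physical root is X = 0.674.

X = 0.674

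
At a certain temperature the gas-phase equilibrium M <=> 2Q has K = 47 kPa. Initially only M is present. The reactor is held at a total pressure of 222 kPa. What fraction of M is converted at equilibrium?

Take 1 mol M as basis and let X be its fractional conversion, so ξ = X.
Mole table: n_M = 1 − X; n_Q = 2X.
Summing: n_T = 1 + X.
Mole fractions y_i = n_i/n_T; K = p_Q^2 / (p_M) with p_i = y_i·P.
Substituting and setting equal to 47 kPa gives a polynomial in X; the root in (0,1) is X = 0.224.

X = 0.224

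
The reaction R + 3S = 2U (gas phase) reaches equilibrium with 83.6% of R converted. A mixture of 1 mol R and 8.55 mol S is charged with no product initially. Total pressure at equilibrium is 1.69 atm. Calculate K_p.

K_p = 1.68 atm^-2

Let X = conversion of R (basis 1 mol R); extent of reaction ξ = X.
At extent ξ: n_R = 1 − X; n_S = 8.55 − 3X; n_U = 2X.
Total moles n_T = 9.55 − 2X.
At X = 0.836: n_R = 0.164, n_S = 6.04, n_U = 1.67, n_T = 7.88.
p_i = (n_i/n_T)·P. K_p = p_U^2 / (p_R p_S^3) = 1.68 atm^-2.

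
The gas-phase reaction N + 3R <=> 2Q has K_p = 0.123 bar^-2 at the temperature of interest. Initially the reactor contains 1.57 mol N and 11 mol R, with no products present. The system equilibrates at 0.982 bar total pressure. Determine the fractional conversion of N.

Take 1.57 mol N as basis and let X be its fractional conversion, so ξ = 1.57X.
At extent ξ: n_N = 1.57 − 1.57X; n_R = 11 − 4.71X; n_Q = 3.14X.
n_T = Σnᵢ = 12.6 − 3.14X.
With p_i = (n_i/n_T)P, K_p = p_Q^2 / (p_N p_R^3).
This yields a degree-4 equation in X; solving on (0,1), X = 0.295.

X = 0.295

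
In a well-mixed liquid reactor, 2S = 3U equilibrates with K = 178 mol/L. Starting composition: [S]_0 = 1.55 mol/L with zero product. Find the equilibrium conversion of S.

Let X = conversion of S; extent ξ = 1.55X/2 mol/L.
Concentrations: [S] = 1.55 − 1.55X; [U] = 2.33X.
K = [U]^3 / ([S]^2).
Setting equal to 178 and solving for X on (0,1) gives X = 0.863.

X = 0.863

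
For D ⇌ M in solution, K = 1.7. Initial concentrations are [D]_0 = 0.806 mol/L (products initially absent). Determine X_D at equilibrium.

Let X = conversion of D; extent ξ = 0.806·X mol/L.
Concentrations: [D] = 0.806 − 0.806X; [M] = 0.806X.
K = [M] / ([D]).
Solving K = 1.7 for X ∈ (0,1): X = 0.630.

X = 0.630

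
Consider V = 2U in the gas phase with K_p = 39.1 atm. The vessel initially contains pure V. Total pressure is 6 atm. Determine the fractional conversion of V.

X = 0.787

Basis: 1 mol V initially; let X = conversion of V. Extent ξ = X.
Moles: n_V = 1 − X; n_U = 2X.
n_T = Σnᵢ = 1 + X.
y_i = n_i/n_T, p_i = y_i·P. K_p = p_U^2 / (p_V).
Substituting and setting equal to 39.1 atm gives a polynomial in X; the root in (0,1) is X = 0.787.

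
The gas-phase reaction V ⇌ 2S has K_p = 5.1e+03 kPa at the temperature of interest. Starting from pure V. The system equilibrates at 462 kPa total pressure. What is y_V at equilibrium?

Let X = conversion of V (basis 1 mol V); extent of reaction ξ = X.
Moles: n_V = 1 − X; n_S = 2X.
Total moles n_T = 1 + X.
With p_i = (n_i/n_T)P, K_p = p_S^2 / (p_V).
Substituting and setting equal to 5.1e+03 kPa gives a polynomial in X; the root in (0,1) is X = 0.857.
Then n_V = 0.143, n_T = 1.86, so y_V = 0.077.

y_V = 0.077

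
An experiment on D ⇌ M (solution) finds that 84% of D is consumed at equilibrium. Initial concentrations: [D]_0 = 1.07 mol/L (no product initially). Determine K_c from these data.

Let X = conversion of D.
Concentrations: [D] = 1.07 − 1.07X; [M] = 1.07X.
At X = 0.84: [D] = 0.171, [M] = 0.899.
K_c = [M] / ([D]) = 5.25.

K_c = 5.25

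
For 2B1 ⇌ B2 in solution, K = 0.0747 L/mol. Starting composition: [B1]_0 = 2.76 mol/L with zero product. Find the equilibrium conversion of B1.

Let X = conversion of B1; extent ξ = 2.76X/2 mol/L.
Concentrations: [B1] = 2.76 − 2.76X; [B2] = 1.38X.
K = [B2] / ([B1]^2).
Equating to 0.0747 L/mol: the physical root is X = 0.239.

X = 0.239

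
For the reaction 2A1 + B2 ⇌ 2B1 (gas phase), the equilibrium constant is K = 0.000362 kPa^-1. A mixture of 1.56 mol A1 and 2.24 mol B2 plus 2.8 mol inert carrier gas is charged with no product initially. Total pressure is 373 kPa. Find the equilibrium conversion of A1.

X = 0.173

Basis: 1.56 mol A1 initially; let X = conversion of A1. Extent ξ = 0.78X.
Mole table: n_A1 = 1.56 − 1.56X; n_B2 = 2.24 − 0.78X; n_B1 = 1.56X; n_I = 2.8 (inert).
Total moles n_T = 6.6 − 0.78X.
y_i = n_i/n_T, p_i = y_i·P. K = p_B1^2 / (p_A1^2 p_B2).
Substituting and setting equal to 0.000362 kPa^-1 gives a polynomial in X; the root in (0,1) is X = 0.173.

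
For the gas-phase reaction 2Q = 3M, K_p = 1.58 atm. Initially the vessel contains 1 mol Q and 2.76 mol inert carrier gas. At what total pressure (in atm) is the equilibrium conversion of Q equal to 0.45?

Let X = conversion of Q (basis 1 mol Q); extent of reaction ξ = 0.5X.
Moles: n_Q = 1 − X; n_M = 1.5X; n_I = 2.76 (inert).
Summing: n_T = 3.76 + 0.5X.
K_p = p_M^3 / (p_Q^2) with p_i = (n_i/n_T)·P.
At X = 0.45: the mole-fraction product g(X) = Π y_i^ν_i = 0.2551. Since K_p = g(X)·P^{1}, P = (K_p/g)^(1/1) = (1.58/0.2551)^(1/1) = 6.19 atm.

P = 6.19 atm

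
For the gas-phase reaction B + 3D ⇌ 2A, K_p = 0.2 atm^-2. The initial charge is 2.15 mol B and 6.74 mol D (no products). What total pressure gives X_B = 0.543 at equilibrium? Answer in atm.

P = 5.93 atm

Let X = conversion of B (basis 2.15 mol B); extent of reaction ξ = 2.15X.
Moles: n_B = 2.15 − 2.15X; n_D = 6.74 − 6.45X; n_A = 4.3X.
Total moles n_T = 8.89 − 4.3X.
K_p = p_A^2 / (p_B p_D^3) with p_i = (n_i/n_T)·P.
At X = 0.543: the mole-fraction product g(X) = Π y_i^ν_i = 7.025. Since K_p = g(X)·P^{-2}, P = (g/K_p)^(1/2) = (7.025/0.2)^(1/2) = 5.93 atm.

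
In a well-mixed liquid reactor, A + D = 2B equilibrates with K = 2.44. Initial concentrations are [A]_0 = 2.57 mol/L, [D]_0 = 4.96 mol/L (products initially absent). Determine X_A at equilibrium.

Let X = conversion of A; extent ξ = 2.57·X mol/L.
Concentrations: [A] = 2.57 − 2.57X; [D] = 4.96 − 2.57X; [B] = 5.14X.
K = [B]^2 / ([A] [D]).
This equals 2.44 at X = 0.584 (the root in 0 < X < 1).

X = 0.584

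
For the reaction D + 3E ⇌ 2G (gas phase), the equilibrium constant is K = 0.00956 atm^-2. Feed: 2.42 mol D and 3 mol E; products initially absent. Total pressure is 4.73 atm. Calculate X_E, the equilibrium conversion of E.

Take 3 mol E as basis and let X be its fractional conversion, so ξ = X.
Species balance: n_D = 2.42 − X; n_E = 3 − 3X; n_G = 2X.
n_T = Σnᵢ = 5.42 − 2X.
Mole fractions y_i = n_i/n_T; K = p_G^2 / (p_D p_E^3) with p_i = y_i·P.
Setting this equal to 0.00956 atm^-2 and taking the physical root (0 < X < 1) gives X = 0.239.

X = 0.239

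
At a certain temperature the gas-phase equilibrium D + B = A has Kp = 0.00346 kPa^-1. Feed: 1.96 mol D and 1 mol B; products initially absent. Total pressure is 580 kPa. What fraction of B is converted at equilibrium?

X = 0.541

Basis: 1 mol B initially; let X = conversion of B. Extent ξ = X.
Mole table: n_D = 1.96 − X; n_B = 1 − X; n_A = X.
Total moles n_T = 2.96 − X.
y_i = n_i/n_T, p_i = y_i·P. Kp = p_A / (p_D p_B).
Setting this equal to 0.00346 kPa^-1 and taking the physical root (0 < X < 1) gives X = 0.541.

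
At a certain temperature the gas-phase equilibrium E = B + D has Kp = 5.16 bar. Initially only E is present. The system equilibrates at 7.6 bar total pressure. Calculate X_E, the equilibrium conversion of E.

Take 1 mol E as basis and let X be its fractional conversion, so ξ = X.
Mole table: n_E = 1 − X; n_B = X; n_D = X.
n_T = Σnᵢ = 1 + X.
Mole fractions y_i = n_i/n_T; Kp = p_B p_D / (p_E) with p_i = y_i·P.
Setting this equal to 5.16 bar and taking the physical root (0 < X < 1) gives X = 0.636.

X = 0.636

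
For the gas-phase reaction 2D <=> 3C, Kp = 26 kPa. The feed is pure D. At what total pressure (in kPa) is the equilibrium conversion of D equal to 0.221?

P = 481 kPa

Let X = conversion of D (basis 1 mol D); extent of reaction ξ = 0.5X.
At extent ξ: n_D = 1 − X; n_C = 1.5X.
n_T = Σnᵢ = 1 + 0.5X.
Kp = p_C^3 / (p_D^2) with p_i = (n_i/n_T)·P.
At X = 0.221: the mole-fraction product g(X) = Π y_i^ν_i = 0.05406. Since Kp = g(X)·P^{1}, P = (Kp/g)^(1/1) = (26/0.05406)^(1/1) = 481 kPa.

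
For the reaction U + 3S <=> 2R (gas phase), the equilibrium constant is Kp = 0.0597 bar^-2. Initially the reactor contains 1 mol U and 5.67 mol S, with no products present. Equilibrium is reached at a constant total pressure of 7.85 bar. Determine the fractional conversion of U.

X = 0.690

Let X = conversion of U (basis 1 mol U); extent of reaction ξ = X.
Species balance: n_U = 1 − X; n_S = 5.67 − 3X; n_R = 2X.
Summing: n_T = 6.67 − 2X.
y_i = n_i/n_T, p_i = y_i·P. Kp = p_R^2 / (p_U p_S^3).
This yields a degree-4 equation in X; solving on (0,1), X = 0.690.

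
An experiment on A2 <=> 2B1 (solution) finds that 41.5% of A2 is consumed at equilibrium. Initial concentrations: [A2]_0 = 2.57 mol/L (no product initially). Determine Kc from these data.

Kc = 3.03 mol/L

Let X = conversion of A2.
Concentrations: [A2] = 2.57 − 2.57X; [B1] = 5.14X.
At X = 0.415: [A2] = 1.5, [B1] = 2.13.
Kc = [B1]^2 / ([A2]) = 3.03 mol/L.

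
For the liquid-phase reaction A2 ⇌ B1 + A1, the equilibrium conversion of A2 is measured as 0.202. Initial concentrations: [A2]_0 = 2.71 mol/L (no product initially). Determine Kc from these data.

Kc = 0.139 mol/L

Let X = conversion of A2.
Concentrations: [A2] = 2.71 − 2.71X; [B1] = 2.71X; [A1] = 2.71X.
At X = 0.202: [A2] = 2.16, [B1] = 0.547, [A1] = 0.547.
Kc = [B1] [A1] / ([A2]) = 0.139 mol/L.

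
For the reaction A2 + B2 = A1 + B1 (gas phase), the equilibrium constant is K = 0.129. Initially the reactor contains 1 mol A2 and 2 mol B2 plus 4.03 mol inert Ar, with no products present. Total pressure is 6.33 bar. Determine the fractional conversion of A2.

X = 0.366

Take 1 mol A2 as basis and let X be its fractional conversion, so ξ = X.
At extent ξ: n_A2 = 1 − X; n_B2 = 2 − X; n_A1 = X; n_B1 = X; n_I = 4.03 (inert).
Total moles n_T = 7.03 (Δν = 0, constant).
Mole fractions y_i = n_i/n_T; K = p_A1 p_B1 / (p_A2 p_B2) with p_i = y_i·P.
This yields a degree-2 equation in X; solving on (0,1), X = 0.366.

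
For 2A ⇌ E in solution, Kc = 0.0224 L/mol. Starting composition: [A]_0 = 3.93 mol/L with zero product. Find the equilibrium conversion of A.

X = 0.132

Let X = conversion of A; extent ξ = 3.93X/2 mol/L.
Concentrations: [A] = 3.93 − 3.93X; [E] = 1.97X.
Kc = [E] / ([A]^2).
Equating to 0.0224 L/mol: the physical root is X = 0.132.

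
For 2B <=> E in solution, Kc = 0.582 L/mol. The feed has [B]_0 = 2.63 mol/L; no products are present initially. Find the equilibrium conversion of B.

X = 0.569

Let X = conversion of B; extent ξ = 2.63X/2 mol/L.
Concentrations: [B] = 2.63 − 2.63X; [E] = 1.31X.
Kc = [E] / ([B]^2).
Solving Kc = 0.582 for X ∈ (0,1): X = 0.569.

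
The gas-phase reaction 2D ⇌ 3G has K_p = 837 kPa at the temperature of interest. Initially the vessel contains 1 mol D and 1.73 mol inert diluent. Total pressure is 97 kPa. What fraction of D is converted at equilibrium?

Let X = conversion of D (basis 1 mol D); extent of reaction ξ = 0.5X.
At extent ξ: n_D = 1 − X; n_G = 1.5X; n_I = 1.73 (inert).
Summing: n_T = 2.73 + 0.5X.
With p_i = (n_i/n_T)P, K_p = p_G^3 / (p_D^2).
Setting this equal to 837 kPa and taking the physical root (0 < X < 1) gives X = 0.763.

X = 0.763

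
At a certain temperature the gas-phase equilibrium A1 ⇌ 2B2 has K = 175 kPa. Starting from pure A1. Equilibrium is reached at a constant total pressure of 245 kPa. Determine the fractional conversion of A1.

Take 1 mol A1 as basis and let X be its fractional conversion, so ξ = X.
Moles: n_A1 = 1 − X; n_B2 = 2X.
Summing: n_T = 1 + X.
y_i = n_i/n_T, p_i = y_i·P. K = p_B2^2 / (p_A1).
Setting this equal to 175 kPa and taking the physical root (0 < X < 1) gives X = 0.389.

X = 0.389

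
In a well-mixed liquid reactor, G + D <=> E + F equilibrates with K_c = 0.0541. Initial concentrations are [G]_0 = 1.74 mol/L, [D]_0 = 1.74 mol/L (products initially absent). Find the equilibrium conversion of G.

X = 0.189

Let X = conversion of G; extent ξ = 1.74·X mol/L.
Concentrations: [G] = 1.74 − 1.74X; [D] = 1.74 − 1.74X; [E] = 1.74X; [F] = 1.74X.
K_c = [E] [F] / ([G] [D]).
Setting equal to 0.0541 and solving for X on (0,1) gives X = 0.189.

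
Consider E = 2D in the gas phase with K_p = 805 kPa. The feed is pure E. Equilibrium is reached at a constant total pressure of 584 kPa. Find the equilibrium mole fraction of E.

y_E = 0.328

Let X = conversion of E (basis 1 mol E); extent of reaction ξ = X.
Moles: n_E = 1 − X; n_D = 2X.
Total moles n_T = 1 + X.
y_i = n_i/n_T, p_i = y_i·P. K_p = p_D^2 / (p_E).
This yields a degree-2 equation in X; solving on (0,1), X = 0.506.
Then n_E = 0.494, n_T = 1.51, so y_E = 0.328.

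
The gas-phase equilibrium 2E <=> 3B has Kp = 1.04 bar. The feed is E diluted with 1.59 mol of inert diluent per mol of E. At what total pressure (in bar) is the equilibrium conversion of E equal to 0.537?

Take 1 mol E as basis and let X be its fractional conversion, so ξ = 0.5X.
Mole table: n_E = 1 − X; n_B = 1.5X; n_I = 1.59 (inert).
Summing: n_T = 2.59 + 0.5X.
Kp = p_B^3 / (p_E^2) with p_i = (n_i/n_T)·P.
At X = 0.537: the mole-fraction product g(X) = Π y_i^ν_i = 0.8529. Since Kp = g(X)·P^{1}, P = (Kp/g)^(1/1) = (1.04/0.8529)^(1/1) = 1.22 bar.

P = 1.22 bar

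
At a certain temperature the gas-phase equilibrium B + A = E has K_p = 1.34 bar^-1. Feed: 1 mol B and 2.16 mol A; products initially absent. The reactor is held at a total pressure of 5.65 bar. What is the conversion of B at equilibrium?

Let X = conversion of B (basis 1 mol B); extent of reaction ξ = X.
Mole table: n_B = 1 − X; n_A = 2.16 − X; n_E = X.
n_T = Σnᵢ = 3.16 − X.
y_i = n_i/n_T, p_i = y_i·P. K_p = p_E / (p_B p_A).
Substituting and setting equal to 1.34 bar^-1 gives a polynomial in X; the root in (0,1) is X = 0.813.

X = 0.813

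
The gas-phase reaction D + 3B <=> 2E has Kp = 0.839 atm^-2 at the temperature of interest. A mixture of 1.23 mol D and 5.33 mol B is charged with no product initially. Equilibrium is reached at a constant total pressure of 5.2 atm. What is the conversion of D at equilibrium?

Basis: 1.23 mol D initially; let X = conversion of D. Extent ξ = 1.23X.
Moles: n_D = 1.23 − 1.23X; n_B = 5.33 − 3.69X; n_E = 2.46X.
Summing: n_T = 6.56 − 2.46X.
y_i = n_i/n_T, p_i = y_i·P. Kp = p_E^2 / (p_D p_B^3).
Setting this equal to 0.839 atm^-2 and taking the physical root (0 < X < 1) gives X = 0.792.

X = 0.792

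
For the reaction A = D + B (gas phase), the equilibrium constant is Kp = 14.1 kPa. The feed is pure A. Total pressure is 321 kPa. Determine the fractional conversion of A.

Let X = conversion of A (basis 1 mol A); extent of reaction ξ = X.
Species balance: n_A = 1 − X; n_D = X; n_B = X.
Total moles n_T = 1 + X.
Mole fractions y_i = n_i/n_T; Kp = p_D p_B / (p_A) with p_i = y_i·P.
Setting this equal to 14.1 kPa and taking the physical root (0 < X < 1) gives X = 0.205.

X = 0.205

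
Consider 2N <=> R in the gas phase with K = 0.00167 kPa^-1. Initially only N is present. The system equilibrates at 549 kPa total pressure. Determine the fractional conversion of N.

Basis: 1 mol N initially; let X = conversion of N. Extent ξ = 0.5X.
Moles: n_N = 1 − X; n_R = 0.5X.
Summing: n_T = 1 − 0.5X.
Mole fractions y_i = n_i/n_T; K = p_R / (p_N^2) with p_i = y_i·P.
Equating to 0.00167 kPa^-1 and solving on 0 < X < 1: X = 0.537.

X = 0.537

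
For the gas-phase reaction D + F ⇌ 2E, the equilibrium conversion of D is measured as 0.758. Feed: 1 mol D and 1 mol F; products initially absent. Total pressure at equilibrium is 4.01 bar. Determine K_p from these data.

Let X = conversion of D (basis 1 mol D); extent of reaction ξ = X.
Moles: n_D = 1 − X; n_F = 1 − X; n_E = 2X.
Total moles n_T = 2 (Δν = 0, constant).
At X = 0.758: n_D = 0.242, n_F = 0.242, n_E = 1.52, n_T = 2.
p_i = (n_i/n_T)·P. K_p = p_E^2 / (p_D p_F) = 39.2.

K_p = 39.2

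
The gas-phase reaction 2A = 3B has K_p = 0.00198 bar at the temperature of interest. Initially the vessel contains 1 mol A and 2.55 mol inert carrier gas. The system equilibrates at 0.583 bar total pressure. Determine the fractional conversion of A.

X = 0.139

Let X = conversion of A (basis 1 mol A); extent of reaction ξ = 0.5X.
Mole table: n_A = 1 − X; n_B = 1.5X; n_I = 2.55 (inert).
Total moles n_T = 3.55 + 0.5X.
With p_i = (n_i/n_T)P, K_p = p_B^3 / (p_A^2).
This yields a degree-3 equation in X; solving on (0,1), X = 0.139.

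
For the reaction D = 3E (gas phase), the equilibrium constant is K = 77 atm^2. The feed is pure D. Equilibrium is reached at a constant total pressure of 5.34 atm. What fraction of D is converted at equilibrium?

Let X = conversion of D (basis 1 mol D); extent of reaction ξ = X.
Mole table: n_D = 1 − X; n_E = 3X.
Total moles n_T = 1 + 2X.
y_i = n_i/n_T, p_i = y_i·P. K = p_E^3 / (p_D).
Equating to 77 atm^2 and solving on 0 < X < 1: X = 0.581.

X = 0.581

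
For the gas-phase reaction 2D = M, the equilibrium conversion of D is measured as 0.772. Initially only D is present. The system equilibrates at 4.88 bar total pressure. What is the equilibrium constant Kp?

Let X = conversion of D (basis 1 mol D); extent of reaction ξ = 0.5X.
Moles: n_D = 1 − X; n_M = 0.5X.
n_T = Σnᵢ = 1 − 0.5X.
At X = 0.772: n_D = 0.228, n_M = 0.386, n_T = 0.614.
p_i = (n_i/n_T)·P. Kp = p_M / (p_D^2) = 0.934 bar^-1.

Kp = 0.934 bar^-1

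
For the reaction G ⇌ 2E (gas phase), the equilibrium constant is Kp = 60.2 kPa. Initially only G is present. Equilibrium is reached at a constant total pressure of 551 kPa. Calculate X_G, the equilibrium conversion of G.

Let X = conversion of G (basis 1 mol G); extent of reaction ξ = X.
Mole table: n_G = 1 − X; n_E = 2X.
Summing: n_T = 1 + X.
y_i = n_i/n_T, p_i = y_i·P. Kp = p_E^2 / (p_G).
Substituting and setting equal to 60.2 kPa gives a polynomial in X; the root in (0,1) is X = 0.163.

X = 0.163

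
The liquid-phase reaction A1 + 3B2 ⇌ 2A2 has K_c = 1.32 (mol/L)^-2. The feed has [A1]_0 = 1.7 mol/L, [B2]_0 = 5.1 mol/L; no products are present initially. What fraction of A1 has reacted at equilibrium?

X = 0.644

Let X = conversion of A1; extent ξ = 1.7·X mol/L.
Concentrations: [A1] = 1.7 − 1.7X; [B2] = 5.1 − 5.1X; [A2] = 3.4X.
K_c = [A2]^2 / ([A1] [B2]^3).
This equals 1.32 at X = 0.644 (the root in 0 < X < 1).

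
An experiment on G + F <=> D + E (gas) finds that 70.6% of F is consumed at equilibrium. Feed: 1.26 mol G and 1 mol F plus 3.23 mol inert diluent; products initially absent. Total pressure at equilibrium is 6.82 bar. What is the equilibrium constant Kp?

Kp = 3.06

Let X = conversion of F (basis 1 mol F); extent of reaction ξ = X.
At extent ξ: n_G = 1.26 − X; n_F = 1 − X; n_D = X; n_E = X; n_I = 3.23 (inert).
n_T stays at 5.49 (no change in mole number).
At X = 0.706: n_G = 0.554, n_F = 0.294, n_D = 0.706, n_E = 0.706, n_T = 5.49.
p_i = (n_i/n_T)·P. Kp = p_D p_E / (p_G p_F) = 3.06.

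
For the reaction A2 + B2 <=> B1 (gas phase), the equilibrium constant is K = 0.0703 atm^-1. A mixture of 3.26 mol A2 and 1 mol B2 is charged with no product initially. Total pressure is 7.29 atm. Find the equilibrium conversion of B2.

X = 0.277

Basis: 1 mol B2 initially; let X = conversion of B2. Extent ξ = X.
Species balance: n_A2 = 3.26 − X; n_B2 = 1 − X; n_B1 = X.
Summing: n_T = 4.26 − X.
y_i = n_i/n_T, p_i = y_i·P. K = p_B1 / (p_A2 p_B2).
Equating to 0.0703 atm^-1 and solving on 0 < X < 1: X = 0.277.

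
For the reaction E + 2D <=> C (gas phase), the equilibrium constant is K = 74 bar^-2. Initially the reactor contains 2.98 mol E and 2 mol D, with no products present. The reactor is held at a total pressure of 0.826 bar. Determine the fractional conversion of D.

Take 2 mol D as basis and let X be its fractional conversion, so ξ = X.
Species balance: n_E = 2.98 − X; n_D = 2 − 2X; n_C = X.
Total moles n_T = 4.98 − 2X.
y_i = n_i/n_T, p_i = y_i·P. K = p_C / (p_E p_D^2).
Substituting and setting equal to 74 bar^-2 gives a polynomial in X; the root in (0,1) is X = 0.854.

X = 0.854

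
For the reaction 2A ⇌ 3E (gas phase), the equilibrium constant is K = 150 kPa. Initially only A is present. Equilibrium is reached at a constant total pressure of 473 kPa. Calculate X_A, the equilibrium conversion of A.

Basis: 1 mol A initially; let X = conversion of A. Extent ξ = 0.5X.
Species balance: n_A = 1 − X; n_E = 1.5X.
Summing: n_T = 1 + 0.5X.
Mole fractions y_i = n_i/n_T; K = p_E^3 / (p_A^2) with p_i = y_i·P.
Equating to 150 kPa and solving on 0 < X < 1: X = 0.358.

X = 0.358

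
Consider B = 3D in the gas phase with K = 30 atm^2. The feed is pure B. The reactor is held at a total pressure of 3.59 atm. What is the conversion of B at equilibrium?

Let X = conversion of B (basis 1 mol B); extent of reaction ξ = X.
At extent ξ: n_B = 1 − X; n_D = 3X.
Summing: n_T = 1 + 2X.
y_i = n_i/n_T, p_i = y_i·P. K = p_D^3 / (p_B).
Substituting and setting equal to 30 atm^2 gives a polynomial in X; the root in (0,1) is X = 0.555.

X = 0.555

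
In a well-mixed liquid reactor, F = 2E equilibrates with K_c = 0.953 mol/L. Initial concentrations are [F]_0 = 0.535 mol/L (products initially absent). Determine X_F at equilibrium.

X = 0.481

Let X = conversion of F; extent ξ = 0.535·X mol/L.
Concentrations: [F] = 0.535 − 0.535X; [E] = 1.07X.
K_c = [E]^2 / ([F]).
Solving K_c = 0.953 for X ∈ (0,1): X = 0.481.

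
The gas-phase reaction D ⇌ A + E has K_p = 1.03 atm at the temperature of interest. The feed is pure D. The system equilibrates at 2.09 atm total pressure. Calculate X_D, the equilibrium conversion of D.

X = 0.575

Take 1 mol D as basis and let X be its fractional conversion, so ξ = X.
Species balance: n_D = 1 − X; n_A = X; n_E = X.
n_T = Σnᵢ = 1 + X.
y_i = n_i/n_T, p_i = y_i·P. K_p = p_A p_E / (p_D).
Setting this equal to 1.03 atm and taking the physical root (0 < X < 1) gives X = 0.575.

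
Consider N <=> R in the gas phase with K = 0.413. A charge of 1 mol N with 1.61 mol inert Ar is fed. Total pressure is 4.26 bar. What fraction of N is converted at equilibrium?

X = 0.292

Take 1 mol N as basis and let X be its fractional conversion, so ξ = X.
Moles: n_N = 1 − X; n_R = X; n_I = 1.61 (inert).
n_T stays at 2.61 (no change in mole number).
y_i = n_i/n_T, p_i = y_i·P. K = p_R / (p_N).
Equating to 0.413 and solving on 0 < X < 1: X = 0.292.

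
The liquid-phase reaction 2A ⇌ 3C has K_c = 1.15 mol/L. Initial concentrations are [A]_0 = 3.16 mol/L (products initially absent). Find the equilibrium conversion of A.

X = 0.355

Let X = conversion of A; extent ξ = 3.16X/2 mol/L.
Concentrations: [A] = 3.16 − 3.16X; [C] = 4.74X.
K_c = [C]^3 / ([A]^2).
This equals 1.15 at X = 0.355 (the root in 0 < X < 1).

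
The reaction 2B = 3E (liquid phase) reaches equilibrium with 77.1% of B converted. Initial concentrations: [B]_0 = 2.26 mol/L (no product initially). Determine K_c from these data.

K_c = 66.7 mol/L

Let X = conversion of B.
Concentrations: [B] = 2.26 − 2.26X; [E] = 3.39X.
At X = 0.771: [B] = 0.518, [E] = 2.61.
K_c = [E]^3 / ([B]^2) = 66.7 mol/L.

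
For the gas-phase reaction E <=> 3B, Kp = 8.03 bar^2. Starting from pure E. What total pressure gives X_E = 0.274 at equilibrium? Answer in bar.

Take 1 mol E as basis and let X be its fractional conversion, so ξ = X.
At extent ξ: n_E = 1 − X; n_B = 3X.
n_T = Σnᵢ = 1 + 2X.
Kp = p_B^3 / (p_E) with p_i = (n_i/n_T)·P.
At X = 0.274: the mole-fraction product g(X) = Π y_i^ν_i = 0.3193. Since Kp = g(X)·P^{2}, P = (Kp/g)^(1/2) = (8.03/0.3193)^(1/2) = 5.02 bar.

P = 5.02 bar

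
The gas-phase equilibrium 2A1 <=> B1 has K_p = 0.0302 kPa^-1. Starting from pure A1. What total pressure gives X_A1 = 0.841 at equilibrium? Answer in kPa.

Basis: 1 mol A1 initially; let X = conversion of A1. Extent ξ = 0.5X.
Mole table: n_A1 = 1 − X; n_B1 = 0.5X.
Total moles n_T = 1 − 0.5X.
K_p = p_B1 / (p_A1^2) with p_i = (n_i/n_T)·P.
At X = 0.841: the mole-fraction product g(X) = Π y_i^ν_i = 9.639. Since K_p = g(X)·P^{-1}, P = (g/K_p)^(1/1) = (9.639/0.0302)^(1/1) = 319 kPa.

P = 319 kPa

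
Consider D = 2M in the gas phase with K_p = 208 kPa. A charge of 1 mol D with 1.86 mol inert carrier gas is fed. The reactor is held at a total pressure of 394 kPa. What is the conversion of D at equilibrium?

Basis: 1 mol D initially; let X = conversion of D. Extent ξ = X.
Species balance: n_D = 1 − X; n_M = 2X; n_I = 1.86 (inert).
Total moles n_T = 2.86 + X.
Mole fractions y_i = n_i/n_T; K_p = p_M^2 / (p_D) with p_i = y_i·P.
Setting this equal to 208 kPa and taking the physical root (0 < X < 1) gives X = 0.479.

X = 0.479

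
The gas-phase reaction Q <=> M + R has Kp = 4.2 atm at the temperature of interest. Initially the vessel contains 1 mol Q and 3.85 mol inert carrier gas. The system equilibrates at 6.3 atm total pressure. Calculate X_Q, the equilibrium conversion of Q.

X = 0.822

Basis: 1 mol Q initially; let X = conversion of Q. Extent ξ = X.
At extent ξ: n_Q = 1 − X; n_M = X; n_R = X; n_I = 3.85 (inert).
Summing: n_T = 4.85 + X.
With p_i = (n_i/n_T)P, Kp = p_M p_R / (p_Q).
This yields a degree-2 equation in X; solving on (0,1), X = 0.822.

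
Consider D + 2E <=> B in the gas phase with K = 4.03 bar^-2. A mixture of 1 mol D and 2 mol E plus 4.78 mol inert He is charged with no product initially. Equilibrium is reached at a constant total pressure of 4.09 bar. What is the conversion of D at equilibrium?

Take 1 mol D as basis and let X be its fractional conversion, so ξ = X.
Moles: n_D = 1 − X; n_E = 2 − 2X; n_B = X; n_I = 4.78 (inert).
Summing: n_T = 7.78 − 2X.
With p_i = (n_i/n_T)P, K = p_B / (p_D p_E^2).
Substituting and setting equal to 4.03 bar^-2 gives a polynomial in X; the root in (0,1) is X = 0.550.

X = 0.550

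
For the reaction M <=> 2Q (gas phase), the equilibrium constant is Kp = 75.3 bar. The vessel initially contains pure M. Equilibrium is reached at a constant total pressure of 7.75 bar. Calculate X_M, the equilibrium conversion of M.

Let X = conversion of M (basis 1 mol M); extent of reaction ξ = X.
Moles: n_M = 1 − X; n_Q = 2X.
Summing: n_T = 1 + X.
With p_i = (n_i/n_T)P, Kp = p_Q^2 / (p_M).
This yields a degree-2 equation in X; solving on (0,1), X = 0.842.

X = 0.842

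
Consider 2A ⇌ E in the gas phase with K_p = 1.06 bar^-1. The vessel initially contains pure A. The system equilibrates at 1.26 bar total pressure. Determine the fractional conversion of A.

Let X = conversion of A (basis 1 mol A); extent of reaction ξ = 0.5X.
At extent ξ: n_A = 1 − X; n_E = 0.5X.
n_T = Σnᵢ = 1 − 0.5X.
Mole fractions y_i = n_i/n_T; K_p = p_E / (p_A^2) with p_i = y_i·P.
Equating to 1.06 bar^-1 and solving on 0 < X < 1: X = 0.603.

X = 0.603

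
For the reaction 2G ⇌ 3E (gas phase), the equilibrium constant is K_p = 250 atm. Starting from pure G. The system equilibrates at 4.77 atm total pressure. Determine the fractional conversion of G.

X = 0.837

Basis: 1 mol G initially; let X = conversion of G. Extent ξ = 0.5X.
Moles: n_G = 1 − X; n_E = 1.5X.
Total moles n_T = 1 + 0.5X.
Mole fractions y_i = n_i/n_T; K_p = p_E^3 / (p_G^2) with p_i = y_i·P.
Substituting and setting equal to 250 atm gives a polynomial in X; the root in (0,1) is X = 0.837.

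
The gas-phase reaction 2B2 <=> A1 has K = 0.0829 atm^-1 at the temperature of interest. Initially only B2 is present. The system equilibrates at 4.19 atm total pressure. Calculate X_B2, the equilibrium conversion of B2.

X = 0.353

Basis: 1 mol B2 initially; let X = conversion of B2. Extent ξ = 0.5X.
Species balance: n_B2 = 1 − X; n_A1 = 0.5X.
Total moles n_T = 1 − 0.5X.
y_i = n_i/n_T, p_i = y_i·P. K = p_A1 / (p_B2^2).
Setting this equal to 0.0829 atm^-1 and taking the physical root (0 < X < 1) gives X = 0.353.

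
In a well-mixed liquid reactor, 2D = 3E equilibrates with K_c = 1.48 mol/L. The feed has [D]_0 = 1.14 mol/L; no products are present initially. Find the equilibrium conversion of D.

X = 0.474

Let X = conversion of D; extent ξ = 1.14X/2 mol/L.
Concentrations: [D] = 1.14 − 1.14X; [E] = 1.71X.
K_c = [E]^3 / ([D]^2).
Solving K_c = 1.48 for X ∈ (0,1): X = 0.474.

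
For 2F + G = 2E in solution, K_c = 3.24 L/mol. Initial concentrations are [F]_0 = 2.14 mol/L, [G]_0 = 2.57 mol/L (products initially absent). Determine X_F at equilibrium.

Let X = conversion of F; extent ξ = 2.14X/2 mol/L.
Concentrations: [F] = 2.14 − 2.14X; [G] = 2.57 − 1.07X; [E] = 2.14X.
K_c = [E]^2 / ([F]^2 [G]).
Solving K_c = 3.24 for X ∈ (0,1): X = 0.708.

X = 0.708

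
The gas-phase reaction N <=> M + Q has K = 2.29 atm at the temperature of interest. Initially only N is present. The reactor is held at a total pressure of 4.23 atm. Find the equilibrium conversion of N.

Take 1 mol N as basis and let X be its fractional conversion, so ξ = X.
Mole table: n_N = 1 − X; n_M = X; n_Q = X.
Total moles n_T = 1 + X.
With p_i = (n_i/n_T)P, K = p_M p_Q / (p_N).
Setting this equal to 2.29 atm and taking the physical root (0 < X < 1) gives X = 0.593.

X = 0.593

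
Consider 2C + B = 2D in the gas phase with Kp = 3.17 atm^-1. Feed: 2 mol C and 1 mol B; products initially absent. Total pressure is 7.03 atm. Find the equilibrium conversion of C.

X = 0.647

Let X = conversion of C (basis 2 mol C); extent of reaction ξ = X.
Species balance: n_C = 2 − 2X; n_B = 1 − X; n_D = 2X.
Total moles n_T = 3 − X.
y_i = n_i/n_T, p_i = y_i·P. Kp = p_D^2 / (p_C^2 p_B).
Setting this equal to 3.17 atm^-1 and taking the physical root (0 < X < 1) gives X = 0.647.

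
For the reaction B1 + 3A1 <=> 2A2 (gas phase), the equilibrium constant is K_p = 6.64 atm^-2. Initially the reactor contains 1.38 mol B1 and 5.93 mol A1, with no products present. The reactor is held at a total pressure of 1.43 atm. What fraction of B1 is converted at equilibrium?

Basis: 1.38 mol B1 initially; let X = conversion of B1. Extent ξ = 1.38X.
Species balance: n_B1 = 1.38 − 1.38X; n_A1 = 5.93 − 4.14X; n_A2 = 2.76X.
n_T = Σnᵢ = 7.31 − 2.76X.
y_i = n_i/n_T, p_i = y_i·P. K_p = p_A2^2 / (p_B1 p_A1^3).
Equating to 6.64 atm^-2 and solving on 0 < X < 1: X = 0.739.

X = 0.739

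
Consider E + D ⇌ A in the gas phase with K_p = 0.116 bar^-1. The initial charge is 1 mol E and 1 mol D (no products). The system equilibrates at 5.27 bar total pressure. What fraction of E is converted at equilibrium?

Let X = conversion of E (basis 1 mol E); extent of reaction ξ = X.
Species balance: n_E = 1 − X; n_D = 1 − X; n_A = X.
Summing: n_T = 2 − X.
Mole fractions y_i = n_i/n_T; K_p = p_A / (p_E p_D) with p_i = y_i·P.
Equating to 0.116 bar^-1 and solving on 0 < X < 1: X = 0.212.

X = 0.212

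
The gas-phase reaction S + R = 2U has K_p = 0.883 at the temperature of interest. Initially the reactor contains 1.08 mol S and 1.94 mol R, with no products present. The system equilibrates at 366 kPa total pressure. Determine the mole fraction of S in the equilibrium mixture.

y_S = 0.207

Let X = conversion of S (basis 1.08 mol S); extent of reaction ξ = 1.08X.
Moles: n_S = 1.08 − 1.08X; n_R = 1.94 − 1.08X; n_U = 2.16X.
Since Δν = 0, n_T = 3.02 throughout.
With p_i = (n_i/n_T)P, K_p = p_U^2 / (p_S p_R).
Equating to 0.883 and solving on 0 < X < 1: X = 0.420.
Then n_S = 0.627, n_T = 3.02, so y_S = 0.207.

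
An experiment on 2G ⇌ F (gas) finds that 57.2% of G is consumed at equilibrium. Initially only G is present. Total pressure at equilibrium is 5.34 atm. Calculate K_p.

Take 1 mol G as basis and let X be its fractional conversion, so ξ = 0.5X.
At extent ξ: n_G = 1 − X; n_F = 0.5X.
n_T = Σnᵢ = 1 − 0.5X.
At X = 0.572: n_G = 0.428, n_F = 0.286, n_T = 0.714.
p_i = (n_i/n_T)·P. K_p = p_F / (p_G^2) = 0.209 atm^-1.

K_p = 0.209 atm^-1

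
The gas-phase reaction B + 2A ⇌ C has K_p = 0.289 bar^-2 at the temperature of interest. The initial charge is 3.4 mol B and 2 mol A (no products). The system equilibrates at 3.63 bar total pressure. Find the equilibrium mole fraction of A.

y_A = 0.219

Take 2 mol A as basis and let X be its fractional conversion, so ξ = X.
Mole table: n_B = 3.4 − X; n_A = 2 − 2X; n_C = X.
Summing: n_T = 5.4 − 2X.
Mole fractions y_i = n_i/n_T; K_p = p_C / (p_B p_A^2) with p_i = y_i·P.
This yields a degree-3 equation in X; solving on (0,1), X = 0.524.
Then n_A = 0.952, n_T = 4.35, so y_A = 0.219.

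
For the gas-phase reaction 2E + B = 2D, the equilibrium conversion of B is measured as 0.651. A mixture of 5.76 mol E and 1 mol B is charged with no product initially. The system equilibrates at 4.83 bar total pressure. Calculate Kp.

Basis: 1 mol B initially; let X = conversion of B. Extent ξ = X.
Mole table: n_E = 5.76 − 2X; n_B = 1 − X; n_D = 2X.
n_T = Σnᵢ = 6.76 − X.
At X = 0.651: n_E = 4.46, n_B = 0.349, n_D = 1.3, n_T = 6.11.
p_i = (n_i/n_T)·P. Kp = p_D^2 / (p_E^2 p_B) = 0.309 bar^-1.

Kp = 0.309 bar^-1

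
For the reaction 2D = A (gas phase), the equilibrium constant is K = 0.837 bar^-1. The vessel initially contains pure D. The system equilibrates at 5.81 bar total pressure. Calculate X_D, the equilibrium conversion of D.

Let X = conversion of D (basis 1 mol D); extent of reaction ξ = 0.5X.
Moles: n_D = 1 − X; n_A = 0.5X.
Summing: n_T = 1 − 0.5X.
y_i = n_i/n_T, p_i = y_i·P. K = p_A / (p_D^2).
Setting this equal to 0.837 bar^-1 and taking the physical root (0 < X < 1) gives X = 0.779.

X = 0.779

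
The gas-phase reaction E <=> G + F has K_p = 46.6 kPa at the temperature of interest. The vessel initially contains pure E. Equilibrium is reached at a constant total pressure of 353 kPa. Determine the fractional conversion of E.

Basis: 1 mol E initially; let X = conversion of E. Extent ξ = X.
Mole table: n_E = 1 − X; n_G = X; n_F = X.
n_T = Σnᵢ = 1 + X.
With p_i = (n_i/n_T)P, K_p = p_G p_F / (p_E).
Setting this equal to 46.6 kPa and taking the physical root (0 < X < 1) gives X = 0.341.

X = 0.341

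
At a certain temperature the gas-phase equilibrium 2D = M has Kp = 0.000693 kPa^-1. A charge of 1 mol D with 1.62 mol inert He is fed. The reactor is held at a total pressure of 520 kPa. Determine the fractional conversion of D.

Basis: 1 mol D initially; let X = conversion of D. Extent ξ = 0.5X.
Moles: n_D = 1 − X; n_M = 0.5X; n_I = 1.62 (inert).
Total moles n_T = 2.62 − 0.5X.
y_i = n_i/n_T, p_i = y_i·P. Kp = p_M / (p_D^2).
Equating to 0.000693 kPa^-1 and solving on 0 < X < 1: X = 0.188.

X = 0.188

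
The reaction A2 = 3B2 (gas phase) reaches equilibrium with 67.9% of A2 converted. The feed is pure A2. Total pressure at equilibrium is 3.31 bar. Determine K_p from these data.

K_p = 51.9 bar^2

Let X = conversion of A2 (basis 1 mol A2); extent of reaction ξ = X.
At extent ξ: n_A2 = 1 − X; n_B2 = 3X.
n_T = Σnᵢ = 1 + 2X.
At X = 0.679: n_A2 = 0.321, n_B2 = 2.04, n_T = 2.36.
p_i = (n_i/n_T)·P. K_p = p_B2^3 / (p_A2) = 51.9 bar^2.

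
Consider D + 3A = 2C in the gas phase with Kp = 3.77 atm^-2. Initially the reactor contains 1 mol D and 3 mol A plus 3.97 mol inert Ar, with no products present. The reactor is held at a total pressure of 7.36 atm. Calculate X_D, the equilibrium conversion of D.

X = 0.657

Take 1 mol D as basis and let X be its fractional conversion, so ξ = X.
Mole table: n_D = 1 − X; n_A = 3 − 3X; n_C = 2X; n_I = 3.97 (inert).
Total moles n_T = 7.97 − 2X.
Mole fractions y_i = n_i/n_T; Kp = p_C^2 / (p_D p_A^3) with p_i = y_i·P.
Equating to 3.77 atm^-2 and solving on 0 < X < 1: X = 0.657.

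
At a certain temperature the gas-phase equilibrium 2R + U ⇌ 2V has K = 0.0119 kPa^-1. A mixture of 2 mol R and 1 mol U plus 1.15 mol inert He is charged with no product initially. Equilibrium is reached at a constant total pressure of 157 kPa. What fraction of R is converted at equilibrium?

X = 0.360

Basis: 2 mol R initially; let X = conversion of R. Extent ξ = X.
Species balance: n_R = 2 − 2X; n_U = 1 − X; n_V = 2X; n_I = 1.15 (inert).
n_T = Σnᵢ = 4.15 − X.
y_i = n_i/n_T, p_i = y_i·P. K = p_V^2 / (p_R^2 p_U).
This yields a degree-3 equation in X; solving on (0,1), X = 0.360.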